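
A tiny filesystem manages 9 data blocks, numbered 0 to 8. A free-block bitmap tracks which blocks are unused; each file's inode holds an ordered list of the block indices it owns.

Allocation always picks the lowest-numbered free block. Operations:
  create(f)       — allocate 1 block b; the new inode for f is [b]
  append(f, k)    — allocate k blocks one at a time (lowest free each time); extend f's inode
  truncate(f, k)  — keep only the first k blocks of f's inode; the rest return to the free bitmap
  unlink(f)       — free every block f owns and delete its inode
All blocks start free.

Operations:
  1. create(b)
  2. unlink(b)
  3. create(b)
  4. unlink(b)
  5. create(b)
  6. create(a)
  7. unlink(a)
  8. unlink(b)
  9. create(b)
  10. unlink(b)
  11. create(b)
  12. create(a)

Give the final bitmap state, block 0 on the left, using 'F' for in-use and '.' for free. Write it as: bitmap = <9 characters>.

after create(b) → b:[0]  free=[F........]
after unlink(b) →   free=[.........]
after create(b) → b:[0]  free=[F........]
after unlink(b) →   free=[.........]
after create(b) → b:[0]  free=[F........]
after create(a) → a:[1], b:[0]  free=[FF.......]
after unlink(a) → b:[0]  free=[F........]
after unlink(b) →   free=[.........]
after create(b) → b:[0]  free=[F........]
after unlink(b) →   free=[.........]
after create(b) → b:[0]  free=[F........]
after create(a) → a:[1], b:[0]  free=[FF.......]

bitmap = FF.......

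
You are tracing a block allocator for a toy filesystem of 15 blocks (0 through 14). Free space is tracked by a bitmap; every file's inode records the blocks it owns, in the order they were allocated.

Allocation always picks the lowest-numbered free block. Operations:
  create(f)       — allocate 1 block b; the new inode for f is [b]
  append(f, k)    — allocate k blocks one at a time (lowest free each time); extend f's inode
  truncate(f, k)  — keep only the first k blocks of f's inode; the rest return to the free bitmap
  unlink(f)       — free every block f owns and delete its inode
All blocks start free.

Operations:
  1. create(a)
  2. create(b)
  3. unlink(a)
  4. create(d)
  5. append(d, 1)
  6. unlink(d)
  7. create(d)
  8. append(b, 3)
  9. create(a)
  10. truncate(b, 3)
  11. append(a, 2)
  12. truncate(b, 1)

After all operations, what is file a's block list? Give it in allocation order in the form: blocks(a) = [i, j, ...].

blocks(a) = [5, 4, 6]

create(a): bitmap=F.............. | a=[0]
create(b): bitmap=FF............. | a=[0] b=[1]
unlink(a): bitmap=.F............. | b=[1]
create(d): bitmap=FF............. | b=[1] d=[0]
append(d, 1): bitmap=FFF............ | b=[1] d=[0, 2]
unlink(d): bitmap=.F............. | b=[1]
create(d): bitmap=FF............. | b=[1] d=[0]
append(b, 3): bitmap=FFFFF.......... | b=[1, 2, 3, 4] d=[0]
create(a): bitmap=FFFFFF......... | a=[5] b=[1, 2, 3, 4] d=[0]
truncate(b, 3): bitmap=FFFF.F......... | a=[5] b=[1, 2, 3] d=[0]
append(a, 2): bitmap=FFFFFFF........ | a=[5, 4, 6] b=[1, 2, 3] d=[0]
truncate(b, 1): bitmap=FF..FFF........ | a=[5, 4, 6] b=[1] d=[0]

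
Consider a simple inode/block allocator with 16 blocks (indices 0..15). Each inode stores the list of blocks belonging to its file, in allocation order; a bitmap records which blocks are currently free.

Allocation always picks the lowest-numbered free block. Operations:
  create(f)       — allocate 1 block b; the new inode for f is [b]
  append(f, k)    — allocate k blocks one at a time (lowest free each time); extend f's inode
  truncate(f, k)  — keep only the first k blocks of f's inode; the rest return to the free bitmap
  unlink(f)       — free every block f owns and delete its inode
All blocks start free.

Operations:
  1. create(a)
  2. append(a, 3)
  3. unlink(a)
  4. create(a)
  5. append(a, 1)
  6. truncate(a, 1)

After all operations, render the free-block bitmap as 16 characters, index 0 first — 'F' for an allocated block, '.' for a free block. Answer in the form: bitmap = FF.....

[1] create(a) — a=0 (map F...............)
[2] append(a, 3) — a=0,1,2,3 (map FFFF............)
[3] unlink(a) —  (map ................)
[4] create(a) — a=0 (map F...............)
[5] append(a, 1) — a=0,1 (map FF..............)
[6] truncate(a, 1) — a=0 (map F...............)

bitmap = F...............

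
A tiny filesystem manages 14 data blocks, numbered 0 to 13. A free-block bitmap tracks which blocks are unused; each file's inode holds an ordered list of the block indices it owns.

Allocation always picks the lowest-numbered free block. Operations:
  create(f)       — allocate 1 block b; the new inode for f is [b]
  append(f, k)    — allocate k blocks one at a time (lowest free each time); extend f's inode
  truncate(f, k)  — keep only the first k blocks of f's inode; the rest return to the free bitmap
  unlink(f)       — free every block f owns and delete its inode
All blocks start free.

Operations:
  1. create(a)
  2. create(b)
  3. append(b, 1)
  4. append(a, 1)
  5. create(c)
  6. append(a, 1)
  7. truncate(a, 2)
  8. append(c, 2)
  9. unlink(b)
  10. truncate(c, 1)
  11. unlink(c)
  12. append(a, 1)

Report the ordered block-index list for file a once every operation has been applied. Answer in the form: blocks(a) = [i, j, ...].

blocks(a) = [0, 3, 1]

after create(a) → a:[0]  free=[F.............]
after create(b) → a:[0], b:[1]  free=[FF............]
after append(b, 1) → a:[0], b:[1, 2]  free=[FFF...........]
after append(a, 1) → a:[0, 3], b:[1, 2]  free=[FFFF..........]
after create(c) → a:[0, 3], b:[1, 2], c:[4]  free=[FFFFF.........]
after append(a, 1) → a:[0, 3, 5], b:[1, 2], c:[4]  free=[FFFFFF........]
after truncate(a, 2) → a:[0, 3], b:[1, 2], c:[4]  free=[FFFFF.........]
after append(c, 2) → a:[0, 3], b:[1, 2], c:[4, 5, 6]  free=[FFFFFFF.......]
after unlink(b) → a:[0, 3], c:[4, 5, 6]  free=[F..FFFF.......]
after truncate(c, 1) → a:[0, 3], c:[4]  free=[F..FF.........]
after unlink(c) → a:[0, 3]  free=[F..F..........]
after append(a, 1) → a:[0, 3, 1]  free=[FF.F..........]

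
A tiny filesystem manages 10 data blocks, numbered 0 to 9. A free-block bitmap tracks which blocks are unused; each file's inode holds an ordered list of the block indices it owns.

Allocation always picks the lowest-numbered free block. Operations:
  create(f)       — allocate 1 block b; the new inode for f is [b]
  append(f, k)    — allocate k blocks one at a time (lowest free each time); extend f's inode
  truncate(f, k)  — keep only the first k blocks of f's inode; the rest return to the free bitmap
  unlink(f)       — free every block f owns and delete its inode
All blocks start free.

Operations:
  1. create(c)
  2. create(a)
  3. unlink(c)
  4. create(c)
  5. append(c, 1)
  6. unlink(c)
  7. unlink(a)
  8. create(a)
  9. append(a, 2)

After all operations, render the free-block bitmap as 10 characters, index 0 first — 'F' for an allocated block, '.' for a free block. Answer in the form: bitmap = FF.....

bitmap = FFF.......

create(c): bitmap=F......... | c=[0]
create(a): bitmap=FF........ | a=[1] c=[0]
unlink(c): bitmap=.F........ | a=[1]
create(c): bitmap=FF........ | a=[1] c=[0]
append(c, 1): bitmap=FFF....... | a=[1] c=[0, 2]
unlink(c): bitmap=.F........ | a=[1]
unlink(a): bitmap=.......... | 
create(a): bitmap=F......... | a=[0]
append(a, 2): bitmap=FFF....... | a=[0, 1, 2]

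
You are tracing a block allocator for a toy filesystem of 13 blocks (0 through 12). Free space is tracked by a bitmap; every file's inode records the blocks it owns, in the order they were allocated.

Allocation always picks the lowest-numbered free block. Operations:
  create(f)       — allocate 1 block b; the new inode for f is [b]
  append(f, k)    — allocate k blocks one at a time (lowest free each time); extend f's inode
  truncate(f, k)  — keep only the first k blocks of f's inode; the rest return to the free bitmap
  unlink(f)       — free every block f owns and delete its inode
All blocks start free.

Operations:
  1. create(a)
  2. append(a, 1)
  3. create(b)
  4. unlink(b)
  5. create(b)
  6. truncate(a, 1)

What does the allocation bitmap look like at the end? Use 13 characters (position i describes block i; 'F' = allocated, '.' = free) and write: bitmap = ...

bitmap = F.F..........

  1. create(a)  ⇒  F............  {a→[0]}
  2. append(a, 1)  ⇒  FF...........  {a→[0, 1]}
  3. create(b)  ⇒  FFF..........  {a→[0, 1]; b→[2]}
  4. unlink(b)  ⇒  FF...........  {a→[0, 1]}
  5. create(b)  ⇒  FFF..........  {a→[0, 1]; b→[2]}
  6. truncate(a, 1)  ⇒  F.F..........  {a→[0]; b→[2]}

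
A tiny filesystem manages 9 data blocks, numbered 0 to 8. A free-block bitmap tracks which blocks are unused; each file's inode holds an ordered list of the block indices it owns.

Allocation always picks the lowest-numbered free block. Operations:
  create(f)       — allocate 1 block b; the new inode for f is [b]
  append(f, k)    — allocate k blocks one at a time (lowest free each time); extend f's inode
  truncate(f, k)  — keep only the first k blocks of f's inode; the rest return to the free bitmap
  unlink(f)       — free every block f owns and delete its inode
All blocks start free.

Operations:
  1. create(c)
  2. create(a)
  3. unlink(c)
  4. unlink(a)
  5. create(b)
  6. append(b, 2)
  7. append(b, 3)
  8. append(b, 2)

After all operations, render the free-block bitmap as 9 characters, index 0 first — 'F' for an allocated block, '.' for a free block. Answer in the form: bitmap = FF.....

create(c): bitmap=F........ | c=[0]
create(a): bitmap=FF....... | a=[1] c=[0]
unlink(c): bitmap=.F....... | a=[1]
unlink(a): bitmap=......... | 
create(b): bitmap=F........ | b=[0]
append(b, 2): bitmap=FFF...... | b=[0, 1, 2]
append(b, 3): bitmap=FFFFFF... | b=[0, 1, 2, 3, 4, 5]
append(b, 2): bitmap=FFFFFFFF. | b=[0, 1, 2, 3, 4, 5, 6, 7]

bitmap = FFFFFFFF.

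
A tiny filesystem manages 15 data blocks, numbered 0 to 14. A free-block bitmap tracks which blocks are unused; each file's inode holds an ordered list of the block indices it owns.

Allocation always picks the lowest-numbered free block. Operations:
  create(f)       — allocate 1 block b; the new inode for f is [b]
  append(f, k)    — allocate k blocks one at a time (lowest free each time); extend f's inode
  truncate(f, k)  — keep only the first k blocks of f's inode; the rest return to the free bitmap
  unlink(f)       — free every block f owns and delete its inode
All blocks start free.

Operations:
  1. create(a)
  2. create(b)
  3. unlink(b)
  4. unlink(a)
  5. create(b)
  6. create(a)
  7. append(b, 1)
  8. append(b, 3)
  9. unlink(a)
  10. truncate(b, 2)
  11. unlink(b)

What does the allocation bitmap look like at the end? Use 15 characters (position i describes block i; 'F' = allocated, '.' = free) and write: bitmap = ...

create(a): bitmap=F.............. | a=[0]
create(b): bitmap=FF............. | a=[0] b=[1]
unlink(b): bitmap=F.............. | a=[0]
unlink(a): bitmap=............... | 
create(b): bitmap=F.............. | b=[0]
create(a): bitmap=FF............. | a=[1] b=[0]
append(b, 1): bitmap=FFF............ | a=[1] b=[0, 2]
append(b, 3): bitmap=FFFFFF......... | a=[1] b=[0, 2, 3, 4, 5]
unlink(a): bitmap=F.FFFF......... | b=[0, 2, 3, 4, 5]
truncate(b, 2): bitmap=F.F............ | b=[0, 2]
unlink(b): bitmap=............... | 

bitmap = ...............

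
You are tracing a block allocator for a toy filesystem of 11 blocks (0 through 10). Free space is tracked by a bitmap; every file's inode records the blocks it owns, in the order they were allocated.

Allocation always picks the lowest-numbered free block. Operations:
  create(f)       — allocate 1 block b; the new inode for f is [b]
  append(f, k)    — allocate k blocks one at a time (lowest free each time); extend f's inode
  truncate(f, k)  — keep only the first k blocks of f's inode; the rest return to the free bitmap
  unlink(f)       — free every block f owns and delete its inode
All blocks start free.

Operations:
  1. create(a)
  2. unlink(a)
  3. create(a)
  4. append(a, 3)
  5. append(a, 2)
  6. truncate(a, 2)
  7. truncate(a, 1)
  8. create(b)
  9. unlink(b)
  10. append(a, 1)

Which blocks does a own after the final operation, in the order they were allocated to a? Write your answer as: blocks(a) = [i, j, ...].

blocks(a) = [0, 1]

  1. create(a)  ⇒  F..........  {a→[0]}
  2. unlink(a)  ⇒  ...........  {}
  3. create(a)  ⇒  F..........  {a→[0]}
  4. append(a, 3)  ⇒  FFFF.......  {a→[0, 1, 2, 3]}
  5. append(a, 2)  ⇒  FFFFFF.....  {a→[0, 1, 2, 3, 4, 5]}
  6. truncate(a, 2)  ⇒  FF.........  {a→[0, 1]}
  7. truncate(a, 1)  ⇒  F..........  {a→[0]}
  8. create(b)  ⇒  FF.........  {a→[0]; b→[1]}
  9. unlink(b)  ⇒  F..........  {a→[0]}
  10. append(a, 1)  ⇒  FF.........  {a→[0, 1]}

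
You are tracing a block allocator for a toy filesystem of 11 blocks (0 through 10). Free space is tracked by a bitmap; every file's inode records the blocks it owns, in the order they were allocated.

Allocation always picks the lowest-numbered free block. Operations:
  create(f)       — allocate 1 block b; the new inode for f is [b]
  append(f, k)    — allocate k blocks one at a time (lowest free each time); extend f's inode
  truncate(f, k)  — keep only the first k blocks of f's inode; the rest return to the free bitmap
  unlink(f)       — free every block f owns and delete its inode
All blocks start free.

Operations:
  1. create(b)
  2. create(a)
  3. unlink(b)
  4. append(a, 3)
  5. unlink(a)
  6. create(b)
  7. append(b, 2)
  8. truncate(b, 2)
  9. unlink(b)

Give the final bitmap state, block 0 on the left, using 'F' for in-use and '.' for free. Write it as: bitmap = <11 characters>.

bitmap = ...........

  1. create(b)  ⇒  F..........  {b→[0]}
  2. create(a)  ⇒  FF.........  {a→[1]; b→[0]}
  3. unlink(b)  ⇒  .F.........  {a→[1]}
  4. append(a, 3)  ⇒  FFFF.......  {a→[1, 0, 2, 3]}
  5. unlink(a)  ⇒  ...........  {}
  6. create(b)  ⇒  F..........  {b→[0]}
  7. append(b, 2)  ⇒  FFF........  {b→[0, 1, 2]}
  8. truncate(b, 2)  ⇒  FF.........  {b→[0, 1]}
  9. unlink(b)  ⇒  ...........  {}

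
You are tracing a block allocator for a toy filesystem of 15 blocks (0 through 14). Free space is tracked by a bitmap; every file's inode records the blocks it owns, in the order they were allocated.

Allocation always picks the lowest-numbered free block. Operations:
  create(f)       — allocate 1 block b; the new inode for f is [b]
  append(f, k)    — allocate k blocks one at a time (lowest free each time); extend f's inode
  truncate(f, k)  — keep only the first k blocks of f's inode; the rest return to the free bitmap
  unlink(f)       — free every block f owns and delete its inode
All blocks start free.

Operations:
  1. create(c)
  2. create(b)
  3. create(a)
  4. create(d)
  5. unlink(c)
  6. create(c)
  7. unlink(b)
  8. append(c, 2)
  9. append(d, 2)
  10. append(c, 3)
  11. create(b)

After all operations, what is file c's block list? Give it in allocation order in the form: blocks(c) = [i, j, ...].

blocks(c) = [0, 1, 4, 7, 8, 9]

[1] create(c) — c=0 (map F..............)
[2] create(b) — b=1 c=0 (map FF.............)
[3] create(a) — a=2 b=1 c=0 (map FFF............)
[4] create(d) — a=2 b=1 c=0 d=3 (map FFFF...........)
[5] unlink(c) — a=2 b=1 d=3 (map .FFF...........)
[6] create(c) — a=2 b=1 c=0 d=3 (map FFFF...........)
[7] unlink(b) — a=2 c=0 d=3 (map F.FF...........)
[8] append(c, 2) — a=2 c=0,1,4 d=3 (map FFFFF..........)
[9] append(d, 2) — a=2 c=0,1,4 d=3,5,6 (map FFFFFFF........)
[10] append(c, 3) — a=2 c=0,1,4,7,8,9 d=3,5,6 (map FFFFFFFFFF.....)
[11] create(b) — a=2 b=10 c=0,1,4,7,8,9 d=3,5,6 (map FFFFFFFFFFF....)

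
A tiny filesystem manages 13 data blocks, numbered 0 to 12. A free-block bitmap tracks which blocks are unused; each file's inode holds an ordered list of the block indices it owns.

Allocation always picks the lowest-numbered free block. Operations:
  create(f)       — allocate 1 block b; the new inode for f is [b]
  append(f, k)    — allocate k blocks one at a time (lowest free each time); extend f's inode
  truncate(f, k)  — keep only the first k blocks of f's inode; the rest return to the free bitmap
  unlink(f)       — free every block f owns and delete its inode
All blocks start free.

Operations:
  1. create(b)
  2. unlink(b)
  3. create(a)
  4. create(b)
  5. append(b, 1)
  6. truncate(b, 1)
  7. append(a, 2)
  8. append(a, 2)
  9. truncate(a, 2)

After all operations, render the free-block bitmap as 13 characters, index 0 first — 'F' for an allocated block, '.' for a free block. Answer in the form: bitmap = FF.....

bitmap = FFF..........

  1. create(b)  ⇒  F............  {b→[0]}
  2. unlink(b)  ⇒  .............  {}
  3. create(a)  ⇒  F............  {a→[0]}
  4. create(b)  ⇒  FF...........  {a→[0]; b→[1]}
  5. append(b, 1)  ⇒  FFF..........  {a→[0]; b→[1, 2]}
  6. truncate(b, 1)  ⇒  FF...........  {a→[0]; b→[1]}
  7. append(a, 2)  ⇒  FFFF.........  {a→[0, 2, 3]; b→[1]}
  8. append(a, 2)  ⇒  FFFFFF.......  {a→[0, 2, 3, 4, 5]; b→[1]}
  9. truncate(a, 2)  ⇒  FFF..........  {a→[0, 2]; b→[1]}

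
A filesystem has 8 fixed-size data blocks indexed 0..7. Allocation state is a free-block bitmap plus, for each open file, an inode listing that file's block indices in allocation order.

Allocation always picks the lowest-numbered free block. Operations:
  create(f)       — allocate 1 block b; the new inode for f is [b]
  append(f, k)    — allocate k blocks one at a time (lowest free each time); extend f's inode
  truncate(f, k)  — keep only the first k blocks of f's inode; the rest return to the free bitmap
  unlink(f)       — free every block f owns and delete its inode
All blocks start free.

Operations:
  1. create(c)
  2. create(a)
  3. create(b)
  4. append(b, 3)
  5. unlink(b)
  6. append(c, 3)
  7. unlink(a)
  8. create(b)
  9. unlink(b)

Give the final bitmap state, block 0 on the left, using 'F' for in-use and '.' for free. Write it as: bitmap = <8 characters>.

bitmap = F.FFF...

[1] create(c) — c=0 (map F.......)
[2] create(a) — a=1 c=0 (map FF......)
[3] create(b) — a=1 b=2 c=0 (map FFF.....)
[4] append(b, 3) — a=1 b=2,3,4,5 c=0 (map FFFFFF..)
[5] unlink(b) — a=1 c=0 (map FF......)
[6] append(c, 3) — a=1 c=0,2,3,4 (map FFFFF...)
[7] unlink(a) — c=0,2,3,4 (map F.FFF...)
[8] create(b) — b=1 c=0,2,3,4 (map FFFFF...)
[9] unlink(b) — c=0,2,3,4 (map F.FFF...)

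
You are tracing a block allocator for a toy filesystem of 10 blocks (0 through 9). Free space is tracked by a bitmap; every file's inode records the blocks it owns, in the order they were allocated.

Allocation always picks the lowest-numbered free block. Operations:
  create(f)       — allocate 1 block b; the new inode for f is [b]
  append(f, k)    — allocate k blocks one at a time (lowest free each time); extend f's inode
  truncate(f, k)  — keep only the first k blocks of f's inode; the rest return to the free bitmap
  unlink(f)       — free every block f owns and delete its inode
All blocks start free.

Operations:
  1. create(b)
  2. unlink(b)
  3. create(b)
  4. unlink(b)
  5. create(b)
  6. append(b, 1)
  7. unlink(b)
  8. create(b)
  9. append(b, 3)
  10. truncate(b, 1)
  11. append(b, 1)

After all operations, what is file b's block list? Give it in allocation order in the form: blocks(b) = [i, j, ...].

[1] create(b) — b=0 (map F.........)
[2] unlink(b) —  (map ..........)
[3] create(b) — b=0 (map F.........)
[4] unlink(b) —  (map ..........)
[5] create(b) — b=0 (map F.........)
[6] append(b, 1) — b=0,1 (map FF........)
[7] unlink(b) —  (map ..........)
[8] create(b) — b=0 (map F.........)
[9] append(b, 3) — b=0,1,2,3 (map FFFF......)
[10] truncate(b, 1) — b=0 (map F.........)
[11] append(b, 1) — b=0,1 (map FF........)

blocks(b) = [0, 1]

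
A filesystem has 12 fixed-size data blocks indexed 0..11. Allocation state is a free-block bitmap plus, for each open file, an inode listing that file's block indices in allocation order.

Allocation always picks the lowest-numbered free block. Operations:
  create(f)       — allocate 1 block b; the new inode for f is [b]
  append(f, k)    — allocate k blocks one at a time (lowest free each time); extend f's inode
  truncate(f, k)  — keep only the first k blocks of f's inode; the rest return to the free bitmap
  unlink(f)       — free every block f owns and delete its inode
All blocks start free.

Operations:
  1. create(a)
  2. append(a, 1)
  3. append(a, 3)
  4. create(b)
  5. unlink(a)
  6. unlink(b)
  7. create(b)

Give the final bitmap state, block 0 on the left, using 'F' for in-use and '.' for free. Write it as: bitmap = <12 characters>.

bitmap = F...........

  1. create(a)  ⇒  F...........  {a→[0]}
  2. append(a, 1)  ⇒  FF..........  {a→[0, 1]}
  3. append(a, 3)  ⇒  FFFFF.......  {a→[0, 1, 2, 3, 4]}
  4. create(b)  ⇒  FFFFFF......  {a→[0, 1, 2, 3, 4]; b→[5]}
  5. unlink(a)  ⇒  .....F......  {b→[5]}
  6. unlink(b)  ⇒  ............  {}
  7. create(b)  ⇒  F...........  {b→[0]}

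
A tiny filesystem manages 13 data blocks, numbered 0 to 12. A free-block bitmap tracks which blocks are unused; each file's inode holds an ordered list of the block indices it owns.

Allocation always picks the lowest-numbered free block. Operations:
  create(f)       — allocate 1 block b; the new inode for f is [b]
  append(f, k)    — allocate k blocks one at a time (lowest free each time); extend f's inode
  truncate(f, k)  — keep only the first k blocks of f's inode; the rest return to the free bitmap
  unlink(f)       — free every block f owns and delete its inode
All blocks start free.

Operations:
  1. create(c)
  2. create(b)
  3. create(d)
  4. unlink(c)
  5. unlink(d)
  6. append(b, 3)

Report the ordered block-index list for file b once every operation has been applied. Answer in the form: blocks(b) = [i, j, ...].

blocks(b) = [1, 0, 2, 3]

create(c): bitmap=F............ | c=[0]
create(b): bitmap=FF........... | b=[1] c=[0]
create(d): bitmap=FFF.......... | b=[1] c=[0] d=[2]
unlink(c): bitmap=.FF.......... | b=[1] d=[2]
unlink(d): bitmap=.F........... | b=[1]
append(b, 3): bitmap=FFFF......... | b=[1, 0, 2, 3]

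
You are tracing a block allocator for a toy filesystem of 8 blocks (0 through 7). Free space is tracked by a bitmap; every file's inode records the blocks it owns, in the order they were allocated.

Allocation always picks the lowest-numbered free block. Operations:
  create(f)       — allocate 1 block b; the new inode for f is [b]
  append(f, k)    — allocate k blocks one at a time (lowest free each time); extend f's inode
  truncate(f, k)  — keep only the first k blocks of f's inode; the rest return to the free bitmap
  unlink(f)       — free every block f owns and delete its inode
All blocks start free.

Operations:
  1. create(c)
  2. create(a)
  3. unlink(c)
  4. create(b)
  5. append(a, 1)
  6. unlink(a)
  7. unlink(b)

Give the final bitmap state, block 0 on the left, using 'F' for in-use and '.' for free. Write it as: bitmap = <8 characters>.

bitmap = ........

[1] create(c) — c=0 (map F.......)
[2] create(a) — a=1 c=0 (map FF......)
[3] unlink(c) — a=1 (map .F......)
[4] create(b) — a=1 b=0 (map FF......)
[5] append(a, 1) — a=1,2 b=0 (map FFF.....)
[6] unlink(a) — b=0 (map F.......)
[7] unlink(b) —  (map ........)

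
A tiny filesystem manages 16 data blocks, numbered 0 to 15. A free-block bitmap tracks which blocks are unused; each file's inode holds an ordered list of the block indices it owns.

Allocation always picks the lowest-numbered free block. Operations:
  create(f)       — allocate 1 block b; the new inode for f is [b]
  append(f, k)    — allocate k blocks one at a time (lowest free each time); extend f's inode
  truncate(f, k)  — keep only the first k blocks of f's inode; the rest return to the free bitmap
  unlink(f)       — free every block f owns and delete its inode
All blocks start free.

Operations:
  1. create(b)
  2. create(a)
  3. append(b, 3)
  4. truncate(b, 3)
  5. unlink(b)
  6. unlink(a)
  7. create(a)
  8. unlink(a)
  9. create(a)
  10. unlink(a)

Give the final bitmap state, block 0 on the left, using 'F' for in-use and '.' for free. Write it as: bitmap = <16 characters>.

  1. create(b)  ⇒  F...............  {b→[0]}
  2. create(a)  ⇒  FF..............  {a→[1]; b→[0]}
  3. append(b, 3)  ⇒  FFFFF...........  {a→[1]; b→[0, 2, 3, 4]}
  4. truncate(b, 3)  ⇒  FFFF............  {a→[1]; b→[0, 2, 3]}
  5. unlink(b)  ⇒  .F..............  {a→[1]}
  6. unlink(a)  ⇒  ................  {}
  7. create(a)  ⇒  F...............  {a→[0]}
  8. unlink(a)  ⇒  ................  {}
  9. create(a)  ⇒  F...............  {a→[0]}
  10. unlink(a)  ⇒  ................  {}

bitmap = ................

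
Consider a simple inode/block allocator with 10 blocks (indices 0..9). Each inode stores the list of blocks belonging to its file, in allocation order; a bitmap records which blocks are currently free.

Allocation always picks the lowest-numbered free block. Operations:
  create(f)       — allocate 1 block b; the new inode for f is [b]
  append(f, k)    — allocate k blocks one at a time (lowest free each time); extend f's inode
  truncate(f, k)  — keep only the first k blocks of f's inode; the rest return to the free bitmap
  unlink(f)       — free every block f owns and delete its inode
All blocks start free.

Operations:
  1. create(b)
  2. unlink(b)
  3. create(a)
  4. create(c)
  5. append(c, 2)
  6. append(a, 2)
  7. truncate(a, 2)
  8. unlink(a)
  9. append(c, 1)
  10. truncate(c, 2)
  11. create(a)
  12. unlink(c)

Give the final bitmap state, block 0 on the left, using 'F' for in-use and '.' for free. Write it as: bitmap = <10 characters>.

create(b): bitmap=F......... | b=[0]
unlink(b): bitmap=.......... | 
create(a): bitmap=F......... | a=[0]
create(c): bitmap=FF........ | a=[0] c=[1]
append(c, 2): bitmap=FFFF...... | a=[0] c=[1, 2, 3]
append(a, 2): bitmap=FFFFFF.... | a=[0, 4, 5] c=[1, 2, 3]
truncate(a, 2): bitmap=FFFFF..... | a=[0, 4] c=[1, 2, 3]
unlink(a): bitmap=.FFF...... | c=[1, 2, 3]
append(c, 1): bitmap=FFFF...... | c=[1, 2, 3, 0]
truncate(c, 2): bitmap=.FF....... | c=[1, 2]
create(a): bitmap=FFF....... | a=[0] c=[1, 2]
unlink(c): bitmap=F......... | a=[0]

bitmap = F.........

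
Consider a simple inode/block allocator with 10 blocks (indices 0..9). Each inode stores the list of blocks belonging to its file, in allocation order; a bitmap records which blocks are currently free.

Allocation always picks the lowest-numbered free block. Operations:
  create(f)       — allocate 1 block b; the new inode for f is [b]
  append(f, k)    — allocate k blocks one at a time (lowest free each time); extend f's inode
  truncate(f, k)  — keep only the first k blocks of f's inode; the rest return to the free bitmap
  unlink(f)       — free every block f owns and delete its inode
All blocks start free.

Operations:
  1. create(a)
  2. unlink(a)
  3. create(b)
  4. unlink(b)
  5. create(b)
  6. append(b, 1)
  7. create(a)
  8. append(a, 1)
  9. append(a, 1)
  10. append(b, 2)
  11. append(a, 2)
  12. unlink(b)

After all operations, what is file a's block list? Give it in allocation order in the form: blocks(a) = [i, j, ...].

after create(a) → a:[0]  free=[F.........]
after unlink(a) →   free=[..........]
after create(b) → b:[0]  free=[F.........]
after unlink(b) →   free=[..........]
after create(b) → b:[0]  free=[F.........]
after append(b, 1) → b:[0, 1]  free=[FF........]
after create(a) → a:[2], b:[0, 1]  free=[FFF.......]
after append(a, 1) → a:[2, 3], b:[0, 1]  free=[FFFF......]
after append(a, 1) → a:[2, 3, 4], b:[0, 1]  free=[FFFFF.....]
after append(b, 2) → a:[2, 3, 4], b:[0, 1, 5, 6]  free=[FFFFFFF...]
after append(a, 2) → a:[2, 3, 4, 7, 8], b:[0, 1, 5, 6]  free=[FFFFFFFFF.]
after unlink(b) → a:[2, 3, 4, 7, 8]  free=[..FFF..FF.]

blocks(a) = [2, 3, 4, 7, 8]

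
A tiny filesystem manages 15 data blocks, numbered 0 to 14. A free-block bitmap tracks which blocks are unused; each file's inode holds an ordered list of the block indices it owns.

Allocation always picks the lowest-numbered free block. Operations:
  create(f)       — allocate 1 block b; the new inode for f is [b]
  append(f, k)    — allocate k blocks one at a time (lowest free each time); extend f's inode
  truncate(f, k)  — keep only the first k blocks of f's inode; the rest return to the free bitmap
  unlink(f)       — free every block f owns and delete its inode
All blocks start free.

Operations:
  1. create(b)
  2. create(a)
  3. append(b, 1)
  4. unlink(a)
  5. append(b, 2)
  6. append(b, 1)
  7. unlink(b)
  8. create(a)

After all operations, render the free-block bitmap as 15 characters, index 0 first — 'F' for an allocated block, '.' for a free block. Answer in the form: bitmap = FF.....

bitmap = F..............

create(b): bitmap=F.............. | b=[0]
create(a): bitmap=FF............. | a=[1] b=[0]
append(b, 1): bitmap=FFF............ | a=[1] b=[0, 2]
unlink(a): bitmap=F.F............ | b=[0, 2]
append(b, 2): bitmap=FFFF........... | b=[0, 2, 1, 3]
append(b, 1): bitmap=FFFFF.......... | b=[0, 2, 1, 3, 4]
unlink(b): bitmap=............... | 
create(a): bitmap=F.............. | a=[0]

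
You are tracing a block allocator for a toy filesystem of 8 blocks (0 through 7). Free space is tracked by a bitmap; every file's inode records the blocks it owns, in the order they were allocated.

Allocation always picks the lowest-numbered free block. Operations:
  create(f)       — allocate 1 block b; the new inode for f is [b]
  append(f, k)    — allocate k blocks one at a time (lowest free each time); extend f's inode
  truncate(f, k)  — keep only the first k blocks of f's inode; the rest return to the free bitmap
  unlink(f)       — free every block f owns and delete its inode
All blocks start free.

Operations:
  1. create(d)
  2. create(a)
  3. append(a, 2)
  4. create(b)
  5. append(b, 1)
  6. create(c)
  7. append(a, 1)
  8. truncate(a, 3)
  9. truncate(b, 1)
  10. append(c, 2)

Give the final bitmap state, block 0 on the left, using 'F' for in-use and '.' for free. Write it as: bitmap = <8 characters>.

bitmap = FFFFFFFF

  1. create(d)  ⇒  F.......  {d→[0]}
  2. create(a)  ⇒  FF......  {a→[1]; d→[0]}
  3. append(a, 2)  ⇒  FFFF....  {a→[1, 2, 3]; d→[0]}
  4. create(b)  ⇒  FFFFF...  {a→[1, 2, 3]; b→[4]; d→[0]}
  5. append(b, 1)  ⇒  FFFFFF..  {a→[1, 2, 3]; b→[4, 5]; d→[0]}
  6. create(c)  ⇒  FFFFFFF.  {a→[1, 2, 3]; b→[4, 5]; c→[6]; d→[0]}
  7. append(a, 1)  ⇒  FFFFFFFF  {a→[1, 2, 3, 7]; b→[4, 5]; c→[6]; d→[0]}
  8. truncate(a, 3)  ⇒  FFFFFFF.  {a→[1, 2, 3]; b→[4, 5]; c→[6]; d→[0]}
  9. truncate(b, 1)  ⇒  FFFFF.F.  {a→[1, 2, 3]; b→[4]; c→[6]; d→[0]}
  10. append(c, 2)  ⇒  FFFFFFFF  {a→[1, 2, 3]; b→[4]; c→[6, 5, 7]; d→[0]}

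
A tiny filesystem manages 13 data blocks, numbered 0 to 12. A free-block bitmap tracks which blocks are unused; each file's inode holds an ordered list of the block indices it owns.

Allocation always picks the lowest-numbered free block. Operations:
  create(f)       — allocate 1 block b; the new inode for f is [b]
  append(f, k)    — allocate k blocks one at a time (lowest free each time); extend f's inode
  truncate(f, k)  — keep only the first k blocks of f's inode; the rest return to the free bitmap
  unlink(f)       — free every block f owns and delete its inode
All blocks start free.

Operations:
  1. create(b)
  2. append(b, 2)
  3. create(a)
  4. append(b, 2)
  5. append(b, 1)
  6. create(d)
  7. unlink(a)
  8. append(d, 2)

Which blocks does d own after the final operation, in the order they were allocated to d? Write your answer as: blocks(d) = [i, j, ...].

after create(b) → b:[0]  free=[F............]
after append(b, 2) → b:[0, 1, 2]  free=[FFF..........]
after create(a) → a:[3], b:[0, 1, 2]  free=[FFFF.........]
after append(b, 2) → a:[3], b:[0, 1, 2, 4, 5]  free=[FFFFFF.......]
after append(b, 1) → a:[3], b:[0, 1, 2, 4, 5, 6]  free=[FFFFFFF......]
after create(d) → a:[3], b:[0, 1, 2, 4, 5, 6], d:[7]  free=[FFFFFFFF.....]
after unlink(a) → b:[0, 1, 2, 4, 5, 6], d:[7]  free=[FFF.FFFF.....]
after append(d, 2) → b:[0, 1, 2, 4, 5, 6], d:[7, 3, 8]  free=[FFFFFFFFF....]

blocks(d) = [7, 3, 8]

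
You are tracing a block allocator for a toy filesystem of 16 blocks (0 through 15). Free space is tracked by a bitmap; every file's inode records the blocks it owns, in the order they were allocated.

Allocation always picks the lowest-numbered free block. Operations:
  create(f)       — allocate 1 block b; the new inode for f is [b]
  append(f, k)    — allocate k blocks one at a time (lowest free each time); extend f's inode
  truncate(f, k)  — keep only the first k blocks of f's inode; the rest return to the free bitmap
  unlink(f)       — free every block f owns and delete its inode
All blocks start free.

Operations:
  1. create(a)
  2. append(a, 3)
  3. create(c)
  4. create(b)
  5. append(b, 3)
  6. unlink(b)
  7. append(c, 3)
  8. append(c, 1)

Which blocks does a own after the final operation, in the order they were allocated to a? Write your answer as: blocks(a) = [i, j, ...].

[1] create(a) — a=0 (map F...............)
[2] append(a, 3) — a=0,1,2,3 (map FFFF............)
[3] create(c) — a=0,1,2,3 c=4 (map FFFFF...........)
[4] create(b) — a=0,1,2,3 b=5 c=4 (map FFFFFF..........)
[5] append(b, 3) — a=0,1,2,3 b=5,6,7,8 c=4 (map FFFFFFFFF.......)
[6] unlink(b) — a=0,1,2,3 c=4 (map FFFFF...........)
[7] append(c, 3) — a=0,1,2,3 c=4,5,6,7 (map FFFFFFFF........)
[8] append(c, 1) — a=0,1,2,3 c=4,5,6,7,8 (map FFFFFFFFF.......)

blocks(a) = [0, 1, 2, 3]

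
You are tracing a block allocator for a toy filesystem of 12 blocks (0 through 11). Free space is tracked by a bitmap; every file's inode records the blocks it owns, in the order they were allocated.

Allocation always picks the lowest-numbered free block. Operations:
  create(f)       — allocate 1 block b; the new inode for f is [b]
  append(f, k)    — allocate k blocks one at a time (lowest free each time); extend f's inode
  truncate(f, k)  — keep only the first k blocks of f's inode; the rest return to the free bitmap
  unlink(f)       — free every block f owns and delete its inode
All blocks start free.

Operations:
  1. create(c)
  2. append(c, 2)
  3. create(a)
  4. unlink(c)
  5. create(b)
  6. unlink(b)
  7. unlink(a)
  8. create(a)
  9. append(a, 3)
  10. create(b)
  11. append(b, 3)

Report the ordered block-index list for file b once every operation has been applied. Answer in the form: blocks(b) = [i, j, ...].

blocks(b) = [4, 5, 6, 7]

[1] create(c) — c=0 (map F...........)
[2] append(c, 2) — c=0,1,2 (map FFF.........)
[3] create(a) — a=3 c=0,1,2 (map FFFF........)
[4] unlink(c) — a=3 (map ...F........)
[5] create(b) — a=3 b=0 (map F..F........)
[6] unlink(b) — a=3 (map ...F........)
[7] unlink(a) —  (map ............)
[8] create(a) — a=0 (map F...........)
[9] append(a, 3) — a=0,1,2,3 (map FFFF........)
[10] create(b) — a=0,1,2,3 b=4 (map FFFFF.......)
[11] append(b, 3) — a=0,1,2,3 b=4,5,6,7 (map FFFFFFFF....)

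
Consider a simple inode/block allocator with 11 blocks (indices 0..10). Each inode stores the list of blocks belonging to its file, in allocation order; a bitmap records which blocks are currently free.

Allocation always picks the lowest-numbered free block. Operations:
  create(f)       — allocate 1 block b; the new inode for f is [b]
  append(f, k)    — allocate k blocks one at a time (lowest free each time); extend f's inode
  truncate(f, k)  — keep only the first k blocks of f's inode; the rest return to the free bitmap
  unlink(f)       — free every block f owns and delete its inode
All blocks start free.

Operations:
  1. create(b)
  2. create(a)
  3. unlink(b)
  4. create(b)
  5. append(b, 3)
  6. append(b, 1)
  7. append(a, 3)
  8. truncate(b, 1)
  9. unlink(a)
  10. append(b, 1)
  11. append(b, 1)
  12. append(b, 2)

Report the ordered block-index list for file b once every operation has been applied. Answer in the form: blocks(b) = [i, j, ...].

after create(b) → b:[0]  free=[F..........]
after create(a) → a:[1], b:[0]  free=[FF.........]
after unlink(b) → a:[1]  free=[.F.........]
after create(b) → a:[1], b:[0]  free=[FF.........]
after append(b, 3) → a:[1], b:[0, 2, 3, 4]  free=[FFFFF......]
after append(b, 1) → a:[1], b:[0, 2, 3, 4, 5]  free=[FFFFFF.....]
after append(a, 3) → a:[1, 6, 7, 8], b:[0, 2, 3, 4, 5]  free=[FFFFFFFFF..]
after truncate(b, 1) → a:[1, 6, 7, 8], b:[0]  free=[FF....FFF..]
after unlink(a) → b:[0]  free=[F..........]
after append(b, 1) → b:[0, 1]  free=[FF.........]
after append(b, 1) → b:[0, 1, 2]  free=[FFF........]
after append(b, 2) → b:[0, 1, 2, 3, 4]  free=[FFFFF......]

blocks(b) = [0, 1, 2, 3, 4]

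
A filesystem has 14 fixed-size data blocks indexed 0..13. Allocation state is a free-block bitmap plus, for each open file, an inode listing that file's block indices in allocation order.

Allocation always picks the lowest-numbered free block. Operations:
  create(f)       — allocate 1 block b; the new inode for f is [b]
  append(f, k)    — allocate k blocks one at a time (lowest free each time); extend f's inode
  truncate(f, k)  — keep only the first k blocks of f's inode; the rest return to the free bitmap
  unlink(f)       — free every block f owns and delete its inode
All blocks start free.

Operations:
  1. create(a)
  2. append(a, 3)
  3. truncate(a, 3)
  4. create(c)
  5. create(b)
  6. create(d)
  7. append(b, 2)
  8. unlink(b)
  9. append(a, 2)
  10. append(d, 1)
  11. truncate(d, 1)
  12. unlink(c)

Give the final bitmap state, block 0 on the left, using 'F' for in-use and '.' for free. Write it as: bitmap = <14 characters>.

after create(a) → a:[0]  free=[F.............]
after append(a, 3) → a:[0, 1, 2, 3]  free=[FFFF..........]
after truncate(a, 3) → a:[0, 1, 2]  free=[FFF...........]
after create(c) → a:[0, 1, 2], c:[3]  free=[FFFF..........]
after create(b) → a:[0, 1, 2], b:[4], c:[3]  free=[FFFFF.........]
after create(d) → a:[0, 1, 2], b:[4], c:[3], d:[5]  free=[FFFFFF........]
after append(b, 2) → a:[0, 1, 2], b:[4, 6, 7], c:[3], d:[5]  free=[FFFFFFFF......]
after unlink(b) → a:[0, 1, 2], c:[3], d:[5]  free=[FFFF.F........]
after append(a, 2) → a:[0, 1, 2, 4, 6], c:[3], d:[5]  free=[FFFFFFF.......]
after append(d, 1) → a:[0, 1, 2, 4, 6], c:[3], d:[5, 7]  free=[FFFFFFFF......]
after truncate(d, 1) → a:[0, 1, 2, 4, 6], c:[3], d:[5]  free=[FFFFFFF.......]
after unlink(c) → a:[0, 1, 2, 4, 6], d:[5]  free=[FFF.FFF.......]

bitmap = FFF.FFF.......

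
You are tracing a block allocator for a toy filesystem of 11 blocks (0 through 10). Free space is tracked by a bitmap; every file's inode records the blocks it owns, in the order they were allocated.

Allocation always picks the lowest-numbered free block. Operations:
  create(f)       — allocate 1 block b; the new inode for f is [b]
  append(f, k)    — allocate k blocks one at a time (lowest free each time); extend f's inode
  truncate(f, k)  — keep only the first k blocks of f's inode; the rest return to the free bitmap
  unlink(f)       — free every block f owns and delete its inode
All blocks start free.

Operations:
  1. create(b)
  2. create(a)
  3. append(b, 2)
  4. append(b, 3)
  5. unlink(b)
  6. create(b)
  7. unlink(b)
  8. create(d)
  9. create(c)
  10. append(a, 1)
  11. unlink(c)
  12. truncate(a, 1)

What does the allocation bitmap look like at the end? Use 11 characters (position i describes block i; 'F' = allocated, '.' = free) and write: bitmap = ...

bitmap = FF.........

[1] create(b) — b=0 (map F..........)
[2] create(a) — a=1 b=0 (map FF.........)
[3] append(b, 2) — a=1 b=0,2,3 (map FFFF.......)
[4] append(b, 3) — a=1 b=0,2,3,4,5,6 (map FFFFFFF....)
[5] unlink(b) — a=1 (map .F.........)
[6] create(b) — a=1 b=0 (map FF.........)
[7] unlink(b) — a=1 (map .F.........)
[8] create(d) — a=1 d=0 (map FF.........)
[9] create(c) — a=1 c=2 d=0 (map FFF........)
[10] append(a, 1) — a=1,3 c=2 d=0 (map FFFF.......)
[11] unlink(c) — a=1,3 d=0 (map FF.F.......)
[12] truncate(a, 1) — a=1 d=0 (map FF.........)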